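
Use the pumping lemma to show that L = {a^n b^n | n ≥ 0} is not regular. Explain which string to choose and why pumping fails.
Language: L = {a^n b^n | n ≥ 0} (equal numbers of a's followed by b's)
Step 1: Assume for contradiction that L is regular, with pumping length p.
Step 2: Choose s = a^p b^p. Then s ∈ L (it has p a's followed by p b's) and |s| ≥ p.
Step 3: Consider any decomposition s = xyz with |xy| ≤ p and |y| > 0. Since |xy| ≤ p and the first p symbols of s are all a's, y = a^k for some k with 1 ≤ k ≤ p.
Step 4: Pumping up (i = 2): xy²z = a^(p+k) b^p, which has more a's than b's, so xy²z ∉ L.
This contradicts the pumping lemma, so L is not regular.

Final answer: Choose s = a^p b^p. Since |xy| ≤ p, y = a^k with k ≥ 1. Then xy²z = a^(p+k) b^p ∉ L.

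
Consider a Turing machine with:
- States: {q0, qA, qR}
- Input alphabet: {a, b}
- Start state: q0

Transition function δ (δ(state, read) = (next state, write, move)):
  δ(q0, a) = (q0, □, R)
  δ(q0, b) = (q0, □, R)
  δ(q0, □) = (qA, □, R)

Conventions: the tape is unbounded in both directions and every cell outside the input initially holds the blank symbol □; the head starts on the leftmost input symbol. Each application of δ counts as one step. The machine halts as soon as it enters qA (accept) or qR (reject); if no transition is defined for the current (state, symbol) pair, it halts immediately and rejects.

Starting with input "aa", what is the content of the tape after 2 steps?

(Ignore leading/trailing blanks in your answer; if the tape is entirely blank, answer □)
Step 0: [q0]aa (head at position 0)
Step 1: δ(q0, a) = (q0, □, R)  ⊢  □[q0]a (head at position 1)
Step 2: δ(q0, a) = (q0, □, R)  ⊢  □□[q0]□ (head at position 2)
Tape after 2 steps (ignoring surrounding blanks): □

Final answer: Tape: □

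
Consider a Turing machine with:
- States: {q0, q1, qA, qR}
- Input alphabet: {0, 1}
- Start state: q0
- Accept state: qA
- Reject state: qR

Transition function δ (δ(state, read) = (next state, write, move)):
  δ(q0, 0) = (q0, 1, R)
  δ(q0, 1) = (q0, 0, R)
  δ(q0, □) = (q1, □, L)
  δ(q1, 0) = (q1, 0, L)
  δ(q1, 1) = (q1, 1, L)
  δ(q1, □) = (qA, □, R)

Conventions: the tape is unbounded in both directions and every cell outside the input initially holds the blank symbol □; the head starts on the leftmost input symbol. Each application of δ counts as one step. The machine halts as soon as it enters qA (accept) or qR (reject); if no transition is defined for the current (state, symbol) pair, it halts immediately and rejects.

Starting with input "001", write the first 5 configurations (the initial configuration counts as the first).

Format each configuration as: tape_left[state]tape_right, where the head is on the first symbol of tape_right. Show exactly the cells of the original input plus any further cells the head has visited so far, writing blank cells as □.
Step 0: [q0]001 (head at position 0)
Step 1: δ(q0, 0) = (q0, 1, R)  ⊢  1[q0]01 (head at position 1)
Step 2: δ(q0, 0) = (q0, 1, R)  ⊢  11[q0]1 (head at position 2)
Step 3: δ(q0, 1) = (q0, 0, R)  ⊢  110[q0]□ (head at position 3)
Step 4: δ(q0, □) = (q1, □, L)  ⊢  11[q1]0□ (head at position 2)

Final answer: [q0]001 ⊢ 1[q0]01 ⊢ 11[q0]1 ⊢ 110[q0]□ ⊢ 11[q1]0□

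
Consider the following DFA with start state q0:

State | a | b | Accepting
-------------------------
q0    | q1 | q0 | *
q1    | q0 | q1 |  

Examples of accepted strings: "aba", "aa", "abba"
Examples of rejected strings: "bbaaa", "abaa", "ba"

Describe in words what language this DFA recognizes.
strings over {a,b} with an even number of a's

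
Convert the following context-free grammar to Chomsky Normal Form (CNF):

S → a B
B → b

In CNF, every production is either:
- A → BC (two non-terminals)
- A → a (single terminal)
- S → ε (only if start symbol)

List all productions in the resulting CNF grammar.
The grammar has no ε-productions or unit productions to eliminate.
S → a B has terminal a in a right-hand side of length ≥ 2: introduce T_a → a and use T_a in place of a.
B → b is already in CNF (single terminal) – keep it.
S → a B becomes S → T_a B.
Resulting CNF grammar (3 productions): T_a → a; B → b; S → T_a B

Final answer: T_a → a; B → b; S → T_a B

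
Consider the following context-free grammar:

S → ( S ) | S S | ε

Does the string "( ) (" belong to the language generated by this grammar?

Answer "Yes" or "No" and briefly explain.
Each production adds parentheses only in matched pairs (S → ( S )) or none at all, so every derived string has equally many '(' and ')'. The string ( ) ( has two '(' and one ')', so it cannot be derived.

Final answer: No - no valid derivation exists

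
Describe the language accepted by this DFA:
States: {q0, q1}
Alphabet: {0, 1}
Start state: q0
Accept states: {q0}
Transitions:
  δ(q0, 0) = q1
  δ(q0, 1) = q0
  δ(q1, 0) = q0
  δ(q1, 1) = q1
Analyzing the DFA structure:
Start state: q0
Accept states: {q0}
Interpreting what each state remembers (checking against the transitions):
  q0: an even number of 0s has been read so far
  q1: an odd number of 0s has been read so far
  δ(q0, 0): in q0 (an even number of 0s has been read so far), after reading 0 we have: an odd number of 0s has been read so far → q1
  δ(q0, 1): in q0 (an even number of 0s has been read so far), after reading 1 we have: an even number of 0s has been read so far → q0
  δ(q1, 0): in q1 (an odd number of 0s has been read so far), after reading 0 we have: an even number of 0s has been read so far → q0
  δ(q1, 1): in q1 (an odd number of 0s has been read so far), after reading 1 we have: an odd number of 0s has been read so far → q1
A string is accepted iff it ends in {q0}, i.e. an even number of 0s has been read so far.
Language: All binary strings with an even number of 0s

Final answer: All binary strings with an even number of 0s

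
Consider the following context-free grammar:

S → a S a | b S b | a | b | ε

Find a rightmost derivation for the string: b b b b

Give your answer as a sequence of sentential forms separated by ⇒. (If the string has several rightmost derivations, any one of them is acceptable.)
Start with S.
Step 1: the rightmost non-terminal is S; apply S → b S b:  b S b
Step 2: the rightmost non-terminal is S; apply S → b S b:  b b S b b
Step 3: the rightmost non-terminal is S; apply S → ε:  b b b b

Final answer: S ⇒ b S b ⇒ b b S b b ⇒ b b b b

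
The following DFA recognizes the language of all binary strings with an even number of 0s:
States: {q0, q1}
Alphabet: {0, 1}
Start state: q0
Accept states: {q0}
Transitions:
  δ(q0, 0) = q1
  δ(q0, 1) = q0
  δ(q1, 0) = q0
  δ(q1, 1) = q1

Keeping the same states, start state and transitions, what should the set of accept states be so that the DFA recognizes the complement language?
The DFA is complete (every state has a transition on every symbol), so the complement
is recognized by the same DFA with accepting and non-accepting states swapped.
Original accept states: {q0}
Complement accept states = All states - Original accept states
= {q0, q1} - {q0}
= {q1}
Complement language: strings with an ODD number of 0s

Final answer: {q1}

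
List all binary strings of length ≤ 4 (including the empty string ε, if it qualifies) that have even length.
Checking every binary string of length 0 to 4:
  Length 0: accepted: ε | rejected: (none)
  Length 1: accepted: (none) | rejected: 0, 1
  Length 2: accepted: 00, 01, 10, 11 | rejected: (none)
  Length 3: accepted: (none) | rejected: 000, 001, 010, 011, 100, 101, 110, 111
  Length 4: accepted: 0000, 0001, 0010, 0011, 0100, 0101, 0110, 0111, 1000, 1001, 1010, 1011, 1100, 1101, 1110, 1111 | rejected: (none)
Total: 21 string(s).

Final answer: ε, 00, 01, 10, 11, 0000, 0001, 0010, 0011, 0100, 0101, 0110, 0111, 1000, 1001, 1010, 1011, 1100, 1101, 1110, 1111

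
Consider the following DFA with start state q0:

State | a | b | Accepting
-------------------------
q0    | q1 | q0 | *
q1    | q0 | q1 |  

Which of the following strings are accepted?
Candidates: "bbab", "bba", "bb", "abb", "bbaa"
"bbab": q0 → q0 → q0 → q1 → q1; q1 is not accepting → rejected
"bba": q0 → q0 → q0 → q1; q1 is not accepting → rejected
"bb": q0 → q0 → q0; q0 is accepting → accepted
"abb": q0 → q1 → q1 → q1; q1 is not accepting → rejected
"bbaa": q0 → q0 → q0 → q1 → q0; q0 is accepting → accepted

Final answer: "bb", "bbaa"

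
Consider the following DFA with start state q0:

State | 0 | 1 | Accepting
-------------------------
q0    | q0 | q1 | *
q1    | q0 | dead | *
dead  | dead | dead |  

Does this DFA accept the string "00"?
Start in q0.
Read '0': q0 → q0
Read '0': q0 → q0
Final state q0 is accepting, so the string is accepted.

Final answer: Yes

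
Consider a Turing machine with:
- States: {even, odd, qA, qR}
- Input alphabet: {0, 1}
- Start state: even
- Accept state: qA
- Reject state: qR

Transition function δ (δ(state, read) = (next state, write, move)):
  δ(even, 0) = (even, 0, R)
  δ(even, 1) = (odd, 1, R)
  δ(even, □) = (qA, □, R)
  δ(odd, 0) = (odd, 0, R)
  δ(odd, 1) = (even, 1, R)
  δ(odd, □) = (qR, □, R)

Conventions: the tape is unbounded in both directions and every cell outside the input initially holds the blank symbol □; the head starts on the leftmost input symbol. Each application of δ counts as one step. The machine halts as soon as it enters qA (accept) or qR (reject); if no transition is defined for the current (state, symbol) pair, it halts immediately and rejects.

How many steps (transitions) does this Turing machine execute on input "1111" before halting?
Step 0: [even]1111 (head at position 0)
Step 1: δ(even, 1) = (odd, 1, R)  ⊢  1[odd]111 (head at position 1)
Step 2: δ(odd, 1) = (even, 1, R)  ⊢  11[even]11 (head at position 2)
Step 3: δ(even, 1) = (odd, 1, R)  ⊢  111[odd]1 (head at position 3)
Step 4: δ(odd, 1) = (even, 1, R)  ⊢  1111[even]□ (head at position 4)
Step 5: δ(even, □) = (qA, □, R)  ⊢  1111□[qA]□ (head at position 5)
The machine is in qA, so it halts and accepts.
Number of transitions executed: 5.

Final answer: 5 steps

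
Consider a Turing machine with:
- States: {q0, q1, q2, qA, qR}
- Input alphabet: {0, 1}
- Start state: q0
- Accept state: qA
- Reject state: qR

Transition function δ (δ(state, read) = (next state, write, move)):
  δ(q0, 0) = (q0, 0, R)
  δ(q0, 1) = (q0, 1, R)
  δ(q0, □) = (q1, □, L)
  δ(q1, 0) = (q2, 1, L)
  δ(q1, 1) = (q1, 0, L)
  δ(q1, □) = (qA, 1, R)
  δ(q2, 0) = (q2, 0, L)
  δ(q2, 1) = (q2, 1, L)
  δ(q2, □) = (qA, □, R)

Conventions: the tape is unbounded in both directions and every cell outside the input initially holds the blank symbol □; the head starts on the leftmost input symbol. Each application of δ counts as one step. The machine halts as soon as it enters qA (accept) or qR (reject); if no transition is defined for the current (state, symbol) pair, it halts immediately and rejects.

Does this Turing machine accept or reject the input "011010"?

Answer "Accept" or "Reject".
Step 0: [q0]011010 (head at position 0)
Step 1: δ(q0, 0) = (q0, 0, R)  ⊢  0[q0]11010 (head at position 1)
Step 2: δ(q0, 1) = (q0, 1, R)  ⊢  01[q0]1010 (head at position 2)
Step 3: δ(q0, 1) = (q0, 1, R)  ⊢  011[q0]010 (head at position 3)
Step 4: δ(q0, 0) = (q0, 0, R)  ⊢  0110[q0]10 (head at position 4)
Step 5: δ(q0, 1) = (q0, 1, R)  ⊢  01101[q0]0 (head at position 5)
Step 6: δ(q0, 0) = (q0, 0, R)  ⊢  011010[q0]□ (head at position 6)
Step 7: δ(q0, □) = (q1, □, L)  ⊢  01101[q1]0□ (head at position 5)
Step 8: δ(q1, 0) = (q2, 1, L)  ⊢  0110[q2]11□ (head at position 4)
Step 9: δ(q2, 1) = (q2, 1, L)  ⊢  011[q2]011□ (head at position 3)
Step 10: δ(q2, 0) = (q2, 0, L)  ⊢  01[q2]1011□ (head at position 2)
Step 11: δ(q2, 1) = (q2, 1, L)  ⊢  0[q2]11011□ (head at position 1)
Step 12: δ(q2, 1) = (q2, 1, L)  ⊢  [q2]011011□ (head at position 0)
Step 13: δ(q2, 0) = (q2, 0, L)  ⊢  [q2]□011011□ (head at position -1)
Step 14: δ(q2, □) = (qA, □, R)  ⊢  □[qA]011011□ (head at position 0)
The machine is in qA, so it halts and accepts.

Final answer: Accept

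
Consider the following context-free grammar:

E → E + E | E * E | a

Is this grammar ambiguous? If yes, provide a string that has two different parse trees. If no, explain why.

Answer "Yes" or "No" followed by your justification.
Two different leftmost derivations of a + a * a:
  (1) E ⇒ E + E ⇒ a + E ⇒ a + E * E ⇒ a + a * E ⇒ a + a * a   (tree groups a + (a * a))
  (2) E ⇒ E * E ⇒ E + E * E ⇒ a + E * E ⇒ a + a * E ⇒ a + a * a   (tree groups (a + a) * a)
Two distinct leftmost derivations = two distinct parse trees, so the grammar is ambiguous.

Final answer: Yes - the string 'a + a * a' has two distinct leftmost derivations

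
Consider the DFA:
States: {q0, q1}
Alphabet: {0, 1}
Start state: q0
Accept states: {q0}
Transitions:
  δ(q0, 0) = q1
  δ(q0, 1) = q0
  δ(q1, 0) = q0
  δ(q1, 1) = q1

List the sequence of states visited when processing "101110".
Starting at q0
Read '1': q0 -> q0
Read '0': q0 -> q1
Read '1': q1 -> q1
Read '1': q1 -> q1
Read '1': q1 -> q1
Read '0': q1 -> q0

Final answer: q0 -> q0 -> q1 -> q1 -> q1 -> q1 -> q0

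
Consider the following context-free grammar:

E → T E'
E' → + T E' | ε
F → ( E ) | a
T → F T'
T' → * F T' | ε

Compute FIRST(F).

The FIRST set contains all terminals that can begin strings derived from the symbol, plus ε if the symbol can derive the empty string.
FIRST(F): F → ( E ) contributes '(' and F → a contributes 'a', so FIRST(F) = {(, a}. F is not nullable.

Final answer: {(, a}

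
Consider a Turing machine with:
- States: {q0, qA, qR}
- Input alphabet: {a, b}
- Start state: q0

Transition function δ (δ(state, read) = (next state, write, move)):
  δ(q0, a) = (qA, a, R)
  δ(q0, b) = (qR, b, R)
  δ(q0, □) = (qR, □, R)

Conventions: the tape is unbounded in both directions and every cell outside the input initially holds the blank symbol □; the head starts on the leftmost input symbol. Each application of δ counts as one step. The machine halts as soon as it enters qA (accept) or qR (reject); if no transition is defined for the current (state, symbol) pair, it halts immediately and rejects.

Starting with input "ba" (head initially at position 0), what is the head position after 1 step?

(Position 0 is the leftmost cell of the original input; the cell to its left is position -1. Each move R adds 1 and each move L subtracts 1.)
Step 0: [q0]ba (head at position 0)
Step 1: δ(q0, b) = (qR, b, R)  ⊢  b[qR]a (head at position 1)
Head position after 1 step: 1

Final answer: Position 1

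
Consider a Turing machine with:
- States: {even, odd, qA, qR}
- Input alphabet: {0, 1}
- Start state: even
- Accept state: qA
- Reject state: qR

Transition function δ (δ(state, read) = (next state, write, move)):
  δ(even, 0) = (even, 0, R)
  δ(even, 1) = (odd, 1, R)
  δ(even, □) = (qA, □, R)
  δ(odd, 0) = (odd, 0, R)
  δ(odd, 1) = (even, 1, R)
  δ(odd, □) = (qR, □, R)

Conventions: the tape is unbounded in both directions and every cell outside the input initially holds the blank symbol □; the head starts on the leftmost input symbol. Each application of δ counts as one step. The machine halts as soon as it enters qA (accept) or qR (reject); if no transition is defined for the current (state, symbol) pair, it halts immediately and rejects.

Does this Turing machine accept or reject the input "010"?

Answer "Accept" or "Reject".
Step 0: [even]010 (head at position 0)
Step 1: δ(even, 0) = (even, 0, R)  ⊢  0[even]10 (head at position 1)
Step 2: δ(even, 1) = (odd, 1, R)  ⊢  01[odd]0 (head at position 2)
Step 3: δ(odd, 0) = (odd, 0, R)  ⊢  010[odd]□ (head at position 3)
Step 4: δ(odd, □) = (qR, □, R)  ⊢  010□[qR]□ (head at position 4)
The machine is in qR, so it halts and rejects.

Final answer: Reject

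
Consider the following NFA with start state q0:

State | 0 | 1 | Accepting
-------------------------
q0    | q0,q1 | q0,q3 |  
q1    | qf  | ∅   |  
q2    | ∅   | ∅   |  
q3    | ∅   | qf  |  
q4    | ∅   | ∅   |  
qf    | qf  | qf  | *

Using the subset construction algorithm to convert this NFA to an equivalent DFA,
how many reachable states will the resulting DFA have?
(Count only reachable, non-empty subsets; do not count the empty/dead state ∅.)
Start subset: {q0}
{q0}: on 0 → {q0, q1}, on 1 → {q0, q3}
{q0, q1}: on 0 → {q0, q1, qf}, on 1 → {q0, q3}
{q0, q3}: on 0 → {q0, q1}, on 1 → {q0, q3, qf}
{q0, q1, qf}: on 0 → {q0, q1, qf}, on 1 → {q0, q3, qf}
{q0, q3, qf}: on 0 → {q0, q1, qf}, on 1 → {q0, q3, qf}
Reachable non-empty subsets: {q0}, {q0, q1}, {q0, q3}, {q0, q1, qf}, {q0, q3, qf} — 5 in total.

Final answer: 5 states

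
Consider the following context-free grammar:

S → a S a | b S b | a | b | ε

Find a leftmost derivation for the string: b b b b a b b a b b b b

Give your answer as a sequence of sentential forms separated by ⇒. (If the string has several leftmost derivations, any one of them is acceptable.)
Start with S.
Step 1: the leftmost non-terminal is S; apply S → b S b:  b S b
Step 2: the leftmost non-terminal is S; apply S → b S b:  b b S b b
Step 3: the leftmost non-terminal is S; apply S → b S b:  b b b S b b b
Step 4: the leftmost non-terminal is S; apply S → b S b:  b b b b S b b b b
Step 5: the leftmost non-terminal is S; apply S → a S a:  b b b b a S a b b b b
Step 6: the leftmost non-terminal is S; apply S → b S b:  b b b b a b S b a b b b b
Step 7: the leftmost non-terminal is S; apply S → ε:  b b b b a b b a b b b b

Final answer: S ⇒ b S b ⇒ b b S b b ⇒ b b b S b b b ⇒ b b b b S b b b b ⇒ b b b b a S a b b b b ⇒ b b b b a b S b a b b b b ⇒ b b b b a b b a b b b b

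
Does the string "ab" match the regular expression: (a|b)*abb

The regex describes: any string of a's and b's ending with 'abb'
No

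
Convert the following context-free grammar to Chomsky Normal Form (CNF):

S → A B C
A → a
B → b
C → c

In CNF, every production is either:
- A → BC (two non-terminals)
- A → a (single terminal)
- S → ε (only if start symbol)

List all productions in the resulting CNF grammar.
The grammar has no ε-productions or unit productions to eliminate.
A → a is already in CNF (single terminal) – keep it.
B → b is already in CNF (single terminal) – keep it.
C → c is already in CNF (single terminal) – keep it.
S → A B C has 3 symbols on the right: break it into binary productions S → A X0, X0 → B C.
Resulting CNF grammar (5 productions): A → a; B → b; C → c; S → A X0; X0 → B C

Final answer: A → a; B → b; C → c; S → A X0; X0 → B C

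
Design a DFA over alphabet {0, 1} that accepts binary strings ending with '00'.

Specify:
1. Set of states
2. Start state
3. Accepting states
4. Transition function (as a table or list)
One valid DFA (any DFA recognizing the same language is acceptable):
States: {q0, q1, q2}
Start: q0
Accepting: {q2}
Transitions (accepting states marked with *):
State | 0 | 1 | Accepting
-------------------------
q0    | q1 | q0 |  
q1    | q2 | q0 |  
q2    | q2 | q0 | *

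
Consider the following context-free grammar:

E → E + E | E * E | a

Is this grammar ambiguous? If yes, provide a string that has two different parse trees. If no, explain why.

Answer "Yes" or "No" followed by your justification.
Two different leftmost derivations of a + a * a:
  (1) E ⇒ E + E ⇒ a + E ⇒ a + E * E ⇒ a + a * E ⇒ a + a * a   (tree groups a + (a * a))
  (2) E ⇒ E * E ⇒ E + E * E ⇒ a + E * E ⇒ a + a * E ⇒ a + a * a   (tree groups (a + a) * a)
Two distinct leftmost derivations = two distinct parse trees, so the grammar is ambiguous.

Final answer: Yes - the string 'a + a * a' has two distinct leftmost derivations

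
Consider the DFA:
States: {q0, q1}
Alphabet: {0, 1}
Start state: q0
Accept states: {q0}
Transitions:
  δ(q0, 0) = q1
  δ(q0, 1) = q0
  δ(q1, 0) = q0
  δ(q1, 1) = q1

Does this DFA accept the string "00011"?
Processing string "00011":
  q0 --0--> q1
  q1 --0--> q0
  q0 --0--> q1
  q1 --1--> q1
  q1 --1--> q1
Final state: q1
Accept states: {q0}
q1 is not an accept state, so the string is rejected.

Final answer: No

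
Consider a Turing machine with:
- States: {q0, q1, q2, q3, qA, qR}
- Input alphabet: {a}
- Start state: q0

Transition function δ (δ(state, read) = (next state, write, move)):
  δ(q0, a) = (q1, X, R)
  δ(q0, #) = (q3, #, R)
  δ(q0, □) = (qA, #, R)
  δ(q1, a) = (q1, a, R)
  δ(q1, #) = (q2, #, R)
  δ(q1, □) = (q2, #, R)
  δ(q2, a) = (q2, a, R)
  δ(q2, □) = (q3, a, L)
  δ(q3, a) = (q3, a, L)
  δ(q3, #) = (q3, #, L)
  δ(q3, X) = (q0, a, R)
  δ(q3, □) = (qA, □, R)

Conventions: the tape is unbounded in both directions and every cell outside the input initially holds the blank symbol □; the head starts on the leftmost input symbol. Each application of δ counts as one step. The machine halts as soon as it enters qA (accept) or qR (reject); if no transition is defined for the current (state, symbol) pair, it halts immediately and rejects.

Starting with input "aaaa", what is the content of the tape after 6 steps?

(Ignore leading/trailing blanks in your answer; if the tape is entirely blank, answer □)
Step 0: [q0]aaaa (head at position 0)
Step 1: δ(q0, a) = (q1, X, R)  ⊢  X[q1]aaa (head at position 1)
Step 2: δ(q1, a) = (q1, a, R)  ⊢  Xa[q1]aa (head at position 2)
Step 3: δ(q1, a) = (q1, a, R)  ⊢  Xaa[q1]a (head at position 3)
Step 4: δ(q1, a) = (q1, a, R)  ⊢  Xaaa[q1]□ (head at position 4)
Step 5: δ(q1, □) = (q2, #, R)  ⊢  Xaaa#[q2]□ (head at position 5)
Step 6: δ(q2, □) = (q3, a, L)  ⊢  Xaaa[q3]#a (head at position 4)
Tape after 6 steps (ignoring surrounding blanks): Xaaa#a

Final answer: Tape: Xaaa#a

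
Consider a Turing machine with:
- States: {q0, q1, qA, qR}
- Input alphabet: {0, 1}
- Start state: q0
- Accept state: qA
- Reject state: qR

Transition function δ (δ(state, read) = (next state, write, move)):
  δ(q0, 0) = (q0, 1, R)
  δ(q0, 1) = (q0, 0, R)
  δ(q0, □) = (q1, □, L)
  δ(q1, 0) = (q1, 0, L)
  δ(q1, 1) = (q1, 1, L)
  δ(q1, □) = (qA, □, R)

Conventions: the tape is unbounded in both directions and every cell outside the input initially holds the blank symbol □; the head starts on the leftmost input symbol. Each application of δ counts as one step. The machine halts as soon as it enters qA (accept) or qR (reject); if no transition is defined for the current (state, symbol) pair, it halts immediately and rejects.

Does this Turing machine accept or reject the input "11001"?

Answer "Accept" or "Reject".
Step 0: [q0]11001 (head at position 0)
Step 1: δ(q0, 1) = (q0, 0, R)  ⊢  0[q0]1001 (head at position 1)
Step 2: δ(q0, 1) = (q0, 0, R)  ⊢  00[q0]001 (head at position 2)
Step 3: δ(q0, 0) = (q0, 1, R)  ⊢  001[q0]01 (head at position 3)
Step 4: δ(q0, 0) = (q0, 1, R)  ⊢  0011[q0]1 (head at position 4)
Step 5: δ(q0, 1) = (q0, 0, R)  ⊢  00110[q0]□ (head at position 5)
Step 6: δ(q0, □) = (q1, □, L)  ⊢  0011[q1]0□ (head at position 4)
Step 7: δ(q1, 0) = (q1, 0, L)  ⊢  001[q1]10□ (head at position 3)
Step 8: δ(q1, 1) = (q1, 1, L)  ⊢  00[q1]110□ (head at position 2)
Step 9: δ(q1, 1) = (q1, 1, L)  ⊢  0[q1]0110□ (head at position 1)
Step 10: δ(q1, 0) = (q1, 0, L)  ⊢  [q1]00110□ (head at position 0)
Step 11: δ(q1, 0) = (q1, 0, L)  ⊢  [q1]□00110□ (head at position -1)
Step 12: δ(q1, □) = (qA, □, R)  ⊢  □[qA]00110□ (head at position 0)
The machine is in qA, so it halts and accepts.

Final answer: Accept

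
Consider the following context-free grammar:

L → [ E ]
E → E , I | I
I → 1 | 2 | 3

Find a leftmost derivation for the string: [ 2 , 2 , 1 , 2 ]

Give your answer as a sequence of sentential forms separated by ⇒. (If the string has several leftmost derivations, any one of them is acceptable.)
Start with L.
Step 1: the leftmost non-terminal is L; apply L → [ E ]:  [ E ]
Step 2: the leftmost non-terminal is E; apply E → E , I:  [ E , I ]
Step 3: the leftmost non-terminal is E; apply E → E , I:  [ E , I , I ]
Step 4: the leftmost non-terminal is E; apply E → E , I:  [ E , I , I , I ]
Step 5: the leftmost non-terminal is E; apply E → I:  [ I , I , I , I ]
Step 6: the leftmost non-terminal is I; apply I → 2:  [ 2 , I , I , I ]
Step 7: the leftmost non-terminal is I; apply I → 2:  [ 2 , 2 , I , I ]
Step 8: the leftmost non-terminal is I; apply I → 1:  [ 2 , 2 , 1 , I ]
Step 9: the leftmost non-terminal is I; apply I → 2:  [ 2 , 2 , 1 , 2 ]

Final answer: L ⇒ [ E ] ⇒ [ E , I ] ⇒ [ E , I , I ] ⇒ [ E , I , I , I ] ⇒ [ I , I , I , I ] ⇒ [ 2 , I , I , I ] ⇒ [ 2 , 2 , I , I ] ⇒ [ 2 , 2 , 1 , I ] ⇒ [ 2 , 2 , 1 , 2 ]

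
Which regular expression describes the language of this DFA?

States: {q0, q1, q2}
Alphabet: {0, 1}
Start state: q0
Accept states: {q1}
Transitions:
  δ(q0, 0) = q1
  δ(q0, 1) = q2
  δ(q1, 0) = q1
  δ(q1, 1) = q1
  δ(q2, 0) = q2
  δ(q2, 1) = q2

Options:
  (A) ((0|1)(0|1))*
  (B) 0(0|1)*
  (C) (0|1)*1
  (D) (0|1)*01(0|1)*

Testing sample strings against the DFA:
  '1000' -> rejected
  '10010' -> rejected
  '0011' -> accepted
  '10' -> rejected
Checking each option for a counterexample:
  (A) ((0|1)(0|1))*: ε is rejected by the DFA but matches the regex → eliminated
  (B) 0(0|1)*: agrees with the DFA on all strings of length ≤ 4
  (C) (0|1)*1: '0' is accepted by the DFA but does not match the regex → eliminated
  (D) (0|1)*01(0|1)*: '0' is accepted by the DFA but does not match the regex → eliminated
Only (B) 0(0|1)* is consistent with the DFA.

Final answer: (B) 0(0|1)*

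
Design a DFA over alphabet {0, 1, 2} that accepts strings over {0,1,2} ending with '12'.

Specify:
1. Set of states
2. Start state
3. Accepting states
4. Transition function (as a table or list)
One valid DFA (any DFA recognizing the same language is acceptable):
States: {q0, q1, q2}
Start: q0
Accepting: {q2}
Transitions (accepting states marked with *):
State | 0 | 1 | 2 | Accepting
-----------------------------
q0    | q0 | q1 | q0 |  
q1    | q0 | q1 | q2 |  
q2    | q0 | q1 | q0 | *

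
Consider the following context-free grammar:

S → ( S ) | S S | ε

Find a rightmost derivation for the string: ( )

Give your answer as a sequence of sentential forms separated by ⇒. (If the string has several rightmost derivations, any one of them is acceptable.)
Start with S.
Step 1: the rightmost non-terminal is S; apply S → ( S ):  ( S )
Step 2: the rightmost non-terminal is S; apply S → ε:  ( )

Final answer: S ⇒ ( S ) ⇒ ( )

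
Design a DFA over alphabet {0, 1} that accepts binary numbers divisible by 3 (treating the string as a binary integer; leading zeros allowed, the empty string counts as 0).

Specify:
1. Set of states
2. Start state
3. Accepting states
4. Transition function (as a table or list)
One valid DFA (any DFA recognizing the same language is acceptable):
States: {q0, q1, q2}
Start: q0
Accepting: {q0}
Transitions (accepting states marked with *):
State | 0 | 1 | Accepting
-------------------------
q0    | q0 | q1 | *
q1    | q2 | q0 |  
q2    | q1 | q2 |  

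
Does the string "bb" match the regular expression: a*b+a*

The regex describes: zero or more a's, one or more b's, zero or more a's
Yes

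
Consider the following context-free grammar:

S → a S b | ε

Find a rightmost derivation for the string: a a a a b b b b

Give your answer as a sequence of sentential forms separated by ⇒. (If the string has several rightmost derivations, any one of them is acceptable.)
Start with S.
Step 1: the rightmost non-terminal is S; apply S → a S b:  a S b
Step 2: the rightmost non-terminal is S; apply S → a S b:  a a S b b
Step 3: the rightmost non-terminal is S; apply S → a S b:  a a a S b b b
Step 4: the rightmost non-terminal is S; apply S → a S b:  a a a a S b b b b
Step 5: the rightmost non-terminal is S; apply S → ε:  a a a a b b b b

Final answer: S ⇒ a S b ⇒ a a S b b ⇒ a a a S b b b ⇒ a a a a S b b b b ⇒ a a a a b b b b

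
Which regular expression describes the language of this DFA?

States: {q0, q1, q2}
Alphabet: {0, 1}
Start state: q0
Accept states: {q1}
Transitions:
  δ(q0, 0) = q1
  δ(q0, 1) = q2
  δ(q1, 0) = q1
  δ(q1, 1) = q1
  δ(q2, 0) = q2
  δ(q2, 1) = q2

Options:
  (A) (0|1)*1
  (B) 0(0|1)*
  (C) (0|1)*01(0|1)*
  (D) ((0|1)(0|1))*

Testing sample strings against the DFA:
  '0101' -> accepted
  '0100' -> accepted
  '10' -> rejected
  '00110' -> accepted
Checking each option for a counterexample:
  (A) (0|1)*1: '0' is accepted by the DFA but does not match the regex → eliminated
  (B) 0(0|1)*: agrees with the DFA on all strings of length ≤ 4
  (C) (0|1)*01(0|1)*: '0' is accepted by the DFA but does not match the regex → eliminated
  (D) ((0|1)(0|1))*: ε is rejected by the DFA but matches the regex → eliminated
Only (B) 0(0|1)* is consistent with the DFA.

Final answer: (B) 0(0|1)*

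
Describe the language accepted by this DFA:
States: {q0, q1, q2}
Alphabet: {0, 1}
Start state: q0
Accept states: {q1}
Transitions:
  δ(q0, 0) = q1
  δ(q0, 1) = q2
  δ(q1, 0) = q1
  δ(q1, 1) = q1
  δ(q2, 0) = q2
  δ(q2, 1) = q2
Analyzing the DFA structure:
Start state: q0
Accept states: {q1}
Interpreting what each state remembers (checking against the transitions):
  q0: nothing has been read yet
  q1: the first symbol was 0
  q2: the first symbol was 1 (trap state)
  δ(q0, 0): in q0 (nothing has been read yet), after reading 0 we have: the first symbol was 0 → q1
  δ(q0, 1): in q0 (nothing has been read yet), after reading 1 we have: the first symbol was 1 (trap state) → q2
  δ(q1, 0): in q1 (the first symbol was 0), after reading 0 we have: the first symbol was 0 → q1
  δ(q1, 1): in q1 (the first symbol was 0), after reading 1 we have: the first symbol was 0 → q1
  δ(q2, 0): in q2 (the first symbol was 1 (trap state)), after reading 0 we have: the first symbol was 1 (trap state) → q2
  δ(q2, 1): in q2 (the first symbol was 1 (trap state)), after reading 1 we have: the first symbol was 1 (trap state) → q2
A string is accepted iff it ends in {q1}, i.e. the first symbol was 0.
Language: All binary strings starting with 0

Final answer: All binary strings starting with 0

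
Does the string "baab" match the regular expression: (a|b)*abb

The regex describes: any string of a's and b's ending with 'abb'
No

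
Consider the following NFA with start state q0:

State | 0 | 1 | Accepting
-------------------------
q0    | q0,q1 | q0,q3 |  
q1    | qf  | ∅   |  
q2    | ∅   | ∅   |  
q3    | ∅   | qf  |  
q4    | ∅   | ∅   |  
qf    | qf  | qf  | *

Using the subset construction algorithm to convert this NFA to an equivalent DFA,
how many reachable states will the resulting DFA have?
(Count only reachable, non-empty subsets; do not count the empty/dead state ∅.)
Start subset: {q0}
{q0}: on 0 → {q0, q1}, on 1 → {q0, q3}
{q0, q1}: on 0 → {q0, q1, qf}, on 1 → {q0, q3}
{q0, q3}: on 0 → {q0, q1}, on 1 → {q0, q3, qf}
{q0, q1, qf}: on 0 → {q0, q1, qf}, on 1 → {q0, q3, qf}
{q0, q3, qf}: on 0 → {q0, q1, qf}, on 1 → {q0, q3, qf}
Reachable non-empty subsets: {q0}, {q0, q1}, {q0, q3}, {q0, q1, qf}, {q0, q3, qf} — 5 in total.

Final answer: 5 states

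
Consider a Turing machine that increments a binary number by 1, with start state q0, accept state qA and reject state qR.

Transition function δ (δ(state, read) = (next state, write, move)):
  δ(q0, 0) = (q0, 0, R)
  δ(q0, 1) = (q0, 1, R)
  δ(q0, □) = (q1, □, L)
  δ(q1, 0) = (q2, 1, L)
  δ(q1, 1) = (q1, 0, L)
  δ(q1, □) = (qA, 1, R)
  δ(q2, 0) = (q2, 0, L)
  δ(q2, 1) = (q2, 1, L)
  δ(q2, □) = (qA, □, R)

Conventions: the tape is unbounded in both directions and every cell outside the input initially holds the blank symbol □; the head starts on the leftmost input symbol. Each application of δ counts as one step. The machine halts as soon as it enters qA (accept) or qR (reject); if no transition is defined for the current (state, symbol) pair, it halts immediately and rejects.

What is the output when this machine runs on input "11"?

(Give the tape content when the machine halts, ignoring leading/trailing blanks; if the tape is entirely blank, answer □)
Step 0: [q0]11 (head at position 0)
Step 1: δ(q0, 1) = (q0, 1, R)  ⊢  1[q0]1 (head at position 1)
Step 2: δ(q0, 1) = (q0, 1, R)  ⊢  11[q0]□ (head at position 2)
Step 3: δ(q0, □) = (q1, □, L)  ⊢  1[q1]1□ (head at position 1)
Step 4: δ(q1, 1) = (q1, 0, L)  ⊢  [q1]10□ (head at position 0)
Step 5: δ(q1, 1) = (q1, 0, L)  ⊢  [q1]□00□ (head at position -1)
Step 6: δ(q1, □) = (qA, 1, R)  ⊢  1[qA]00□ (head at position 0)
The machine is in qA, so it halts and accepts.
Tape content when halted (ignoring surrounding blanks): 100

Final answer: Output: 100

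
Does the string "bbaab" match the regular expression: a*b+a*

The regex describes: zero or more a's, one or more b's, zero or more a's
No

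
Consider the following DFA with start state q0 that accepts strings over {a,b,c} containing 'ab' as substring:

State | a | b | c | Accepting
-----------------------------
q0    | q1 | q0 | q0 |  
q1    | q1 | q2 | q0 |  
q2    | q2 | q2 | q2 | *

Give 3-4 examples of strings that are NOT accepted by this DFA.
Any strings that end in a non-accepting state work; for example:
"baa": q0 → q0 → q1 → q1; q1 is not accepting → rejected
"bbb": q0 → q0 → q0 → q0; q0 is not accepting → rejected
"acac": q0 → q1 → q0 → q1 → q0; q0 is not accepting → rejected
"ccca": q0 → q0 → q0 → q0 → q1; q1 is not accepting → rejected

Final answer: "baa", "bbb", "acac", "ccca"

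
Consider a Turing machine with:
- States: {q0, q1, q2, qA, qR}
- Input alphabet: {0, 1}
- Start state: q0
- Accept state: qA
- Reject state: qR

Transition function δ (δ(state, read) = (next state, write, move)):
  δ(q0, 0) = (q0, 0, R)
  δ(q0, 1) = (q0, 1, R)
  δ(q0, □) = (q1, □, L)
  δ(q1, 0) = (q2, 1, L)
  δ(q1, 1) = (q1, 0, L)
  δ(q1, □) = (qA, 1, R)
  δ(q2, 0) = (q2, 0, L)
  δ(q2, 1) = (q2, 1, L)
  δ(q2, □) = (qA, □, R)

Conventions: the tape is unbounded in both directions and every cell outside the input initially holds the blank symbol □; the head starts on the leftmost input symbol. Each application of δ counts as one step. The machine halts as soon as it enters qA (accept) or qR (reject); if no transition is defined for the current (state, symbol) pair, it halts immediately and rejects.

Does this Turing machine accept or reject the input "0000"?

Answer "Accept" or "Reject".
Step 0: [q0]0000 (head at position 0)
Step 1: δ(q0, 0) = (q0, 0, R)  ⊢  0[q0]000 (head at position 1)
Step 2: δ(q0, 0) = (q0, 0, R)  ⊢  00[q0]00 (head at position 2)
Step 3: δ(q0, 0) = (q0, 0, R)  ⊢  000[q0]0 (head at position 3)
Step 4: δ(q0, 0) = (q0, 0, R)  ⊢  0000[q0]□ (head at position 4)
Step 5: δ(q0, □) = (q1, □, L)  ⊢  000[q1]0□ (head at position 3)
Step 6: δ(q1, 0) = (q2, 1, L)  ⊢  00[q2]01□ (head at position 2)
Step 7: δ(q2, 0) = (q2, 0, L)  ⊢  0[q2]001□ (head at position 1)
Step 8: δ(q2, 0) = (q2, 0, L)  ⊢  [q2]0001□ (head at position 0)
Step 9: δ(q2, 0) = (q2, 0, L)  ⊢  [q2]□0001□ (head at position -1)
Step 10: δ(q2, □) = (qA, □, R)  ⊢  □[qA]0001□ (head at position 0)
The machine is in qA, so it halts and accepts.

Final answer: Accept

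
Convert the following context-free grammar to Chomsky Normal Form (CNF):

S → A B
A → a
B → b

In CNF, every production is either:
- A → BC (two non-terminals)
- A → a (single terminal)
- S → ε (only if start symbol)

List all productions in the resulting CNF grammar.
The grammar has no ε-productions or unit productions to eliminate.
S → A B is already in CNF (two non-terminals) – keep it.
A → a is already in CNF (single terminal) – keep it.
B → b is already in CNF (single terminal) – keep it.
Resulting CNF grammar (3 productions): A → a; B → b; S → A B

Final answer: A → a; B → b; S → A B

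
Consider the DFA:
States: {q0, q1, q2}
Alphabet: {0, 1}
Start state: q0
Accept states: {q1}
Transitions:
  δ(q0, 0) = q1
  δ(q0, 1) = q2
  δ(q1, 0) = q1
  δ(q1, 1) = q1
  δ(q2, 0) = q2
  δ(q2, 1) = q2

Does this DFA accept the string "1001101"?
Processing string "1001101":
  q0 --1--> q2
  q2 --0--> q2
  q2 --0--> q2
  q2 --1--> q2
  q2 --1--> q2
  q2 --0--> q2
  q2 --1--> q2
Final state: q2
Accept states: {q1}
q2 is not an accept state, so the string is rejected.

Final answer: No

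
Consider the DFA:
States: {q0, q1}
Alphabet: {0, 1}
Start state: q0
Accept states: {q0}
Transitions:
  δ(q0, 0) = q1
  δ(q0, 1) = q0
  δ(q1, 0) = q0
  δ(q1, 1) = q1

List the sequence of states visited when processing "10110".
Starting at q0
Read '1': q0 -> q0
Read '0': q0 -> q1
Read '1': q1 -> q1
Read '1': q1 -> q1
Read '0': q1 -> q0

Final answer: q0 -> q0 -> q1 -> q1 -> q1 -> q0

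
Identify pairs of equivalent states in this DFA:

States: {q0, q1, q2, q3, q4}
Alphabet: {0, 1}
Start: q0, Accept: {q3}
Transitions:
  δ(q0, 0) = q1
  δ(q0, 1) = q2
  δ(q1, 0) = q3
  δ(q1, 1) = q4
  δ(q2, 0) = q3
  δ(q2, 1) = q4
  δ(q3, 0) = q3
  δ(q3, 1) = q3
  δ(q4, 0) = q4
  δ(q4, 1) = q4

Using the table-filling algorithm:
Round 0 – mark pairs where exactly one state is accepting: (q0,q3), (q1,q3), (q2,q3), (q3,q4)
Round 1 – newly marked: (q0,q1) [on 0: q1 vs q3, already marked]; (q0,q2) [on 0: q1 vs q3, already marked]; (q1,q4) [on 0: q3 vs q4, already marked]; (q2,q4) [on 0: q3 vs q4, already marked]
Round 2 – newly marked: (q0,q4) [on 0: q1 vs q4, already marked]
No further pairs can be marked.
(q1, q2) unmarked: δ(q1,0)=q3, δ(q2,0)=q3; δ(q1,1)=q4, δ(q2,1)=q4 → equivalent
Equivalent pairs: (q1, q2)

Final answer: Equivalent pairs: (q1, q2)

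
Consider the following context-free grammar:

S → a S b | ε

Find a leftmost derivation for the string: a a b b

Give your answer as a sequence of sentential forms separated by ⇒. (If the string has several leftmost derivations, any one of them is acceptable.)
Start with S.
Step 1: the leftmost non-terminal is S; apply S → a S b:  a S b
Step 2: the leftmost non-terminal is S; apply S → a S b:  a a S b b
Step 3: the leftmost non-terminal is S; apply S → ε:  a a b b

Final answer: S ⇒ a S b ⇒ a a S b b ⇒ a a b b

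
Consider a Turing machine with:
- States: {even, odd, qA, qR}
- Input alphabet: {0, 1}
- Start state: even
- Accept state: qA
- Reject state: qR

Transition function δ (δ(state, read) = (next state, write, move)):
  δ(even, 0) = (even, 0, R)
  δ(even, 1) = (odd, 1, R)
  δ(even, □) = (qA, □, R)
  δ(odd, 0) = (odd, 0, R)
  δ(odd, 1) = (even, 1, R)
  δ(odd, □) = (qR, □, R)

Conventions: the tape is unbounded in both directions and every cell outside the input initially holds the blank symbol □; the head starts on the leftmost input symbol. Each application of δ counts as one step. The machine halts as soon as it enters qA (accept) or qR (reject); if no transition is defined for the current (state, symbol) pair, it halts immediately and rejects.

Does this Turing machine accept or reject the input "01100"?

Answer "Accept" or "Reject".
Step 0: [even]01100 (head at position 0)
Step 1: δ(even, 0) = (even, 0, R)  ⊢  0[even]1100 (head at position 1)
Step 2: δ(even, 1) = (odd, 1, R)  ⊢  01[odd]100 (head at position 2)
Step 3: δ(odd, 1) = (even, 1, R)  ⊢  011[even]00 (head at position 3)
Step 4: δ(even, 0) = (even, 0, R)  ⊢  0110[even]0 (head at position 4)
Step 5: δ(even, 0) = (even, 0, R)  ⊢  01100[even]□ (head at position 5)
Step 6: δ(even, □) = (qA, □, R)  ⊢  01100□[qA]□ (head at position 6)
The machine is in qA, so it halts and accepts.

Final answer: Accept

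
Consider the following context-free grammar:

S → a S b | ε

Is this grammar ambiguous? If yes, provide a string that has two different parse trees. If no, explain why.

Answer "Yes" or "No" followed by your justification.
At every step exactly one production applies: if the remaining string to generate is non-empty it starts with a and ends with b, forcing S → a S b; if it is empty, S → ε is forced. Hence each string a^n b^n has exactly one derivation (S → a S b applied n times, then S → ε) and one parse tree.

Final answer: No - the grammar is unambiguous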